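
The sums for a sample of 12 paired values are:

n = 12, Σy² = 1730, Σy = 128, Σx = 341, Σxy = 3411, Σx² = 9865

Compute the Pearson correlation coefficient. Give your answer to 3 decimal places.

-0.896

r = (nΣxy − ΣxΣy) / √[(nΣx² − (Σx)²)(nΣy² − (Σy)²)]
Numerator: 12×3411 − 341×128 = -2716
Denominator: √[(118380 − 116281)(20760 − 16384)] = √[2099 × 4376] = 3030.7134
r = -2716 / 3030.7134 ≈ -0.896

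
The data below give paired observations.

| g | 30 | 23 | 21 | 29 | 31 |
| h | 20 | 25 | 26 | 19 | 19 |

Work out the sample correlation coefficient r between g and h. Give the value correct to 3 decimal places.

n = 5, Σg = 134, Σh = 109, Σg² = 3672, Σh² = 2423, Σgh = 2861
nΣgh − ΣgΣh = 14305 − 14606 = -301
nΣg² − (Σg)² = 18360 − 17956 = 404; nΣh² − (Σh)² = 12115 − 11881 = 234
r = -301 / √(404 × 234) = -301 / 307.4671 ≈ -0.979

-0.979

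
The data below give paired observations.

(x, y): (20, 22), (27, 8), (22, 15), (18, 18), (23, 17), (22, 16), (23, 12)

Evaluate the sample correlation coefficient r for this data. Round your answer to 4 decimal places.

n = 7, Σx = 155, Σy = 108, Σx² = 3479, Σy² = 1786, Σxy = 2329
nΣxy − ΣxΣy = 16303 − 16740 = -437
nΣx² − (Σx)² = 24353 − 24025 = 328; nΣy² − (Σy)² = 12502 − 11664 = 838
r = -437 / √(328 × 838) = -437 / 524.2747 ≈ -0.8335

-0.8335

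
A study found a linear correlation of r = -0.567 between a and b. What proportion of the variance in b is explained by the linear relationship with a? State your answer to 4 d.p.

0.3215

r² = (-0.567)² = 0.3215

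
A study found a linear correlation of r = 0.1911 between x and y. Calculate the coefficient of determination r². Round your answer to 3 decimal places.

r² = (0.1911)² = 0.037

0.037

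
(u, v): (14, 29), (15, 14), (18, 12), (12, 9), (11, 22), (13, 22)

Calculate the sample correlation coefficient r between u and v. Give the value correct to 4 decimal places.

-0.2769

n = 6, Σu = 83, Σv = 108, Σu² = 1179, Σv² = 2230, Σuv = 1468
nΣuv − ΣuΣv = 8808 − 8964 = -156
nΣu² − (Σu)² = 7074 − 6889 = 185; nΣv² − (Σv)² = 13380 − 11664 = 1716
r = -156 / √(185 × 1716) = -156 / 563.4359 ≈ -0.2769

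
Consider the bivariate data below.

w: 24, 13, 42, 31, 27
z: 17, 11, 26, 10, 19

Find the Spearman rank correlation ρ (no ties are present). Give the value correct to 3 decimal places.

0.400

Rank w: 2, 1, 5, 4, 3
Rank z: 3, 2, 5, 1, 4
d = rank(w) − rank(z): -1, -1, 0, 3, -1; Σd² = 12
ρ = 1 − 6Σd² / [n(n²−1)] = 1 − 6×12 / (5×24) = 1 − 72/120 ≈ 0.400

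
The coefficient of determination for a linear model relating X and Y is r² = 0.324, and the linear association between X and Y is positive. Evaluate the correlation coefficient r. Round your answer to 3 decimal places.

|r| = √0.324 = 0.569
The association is positive, so r = 0.569.

0.569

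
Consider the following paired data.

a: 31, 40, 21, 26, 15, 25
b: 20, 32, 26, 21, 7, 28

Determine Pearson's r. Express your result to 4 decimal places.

n = 6, Σa = 158, Σb = 134, Σa² = 4528, Σb² = 3374, Σab = 3797
nΣab − ΣaΣb = 22782 − 21172 = 1610
nΣa² − (Σa)² = 27168 − 24964 = 2204; nΣb² − (Σb)² = 20244 − 17956 = 2288
r = 1610 / √(2204 × 2288) = 1610 / 2245.6073 ≈ 0.7170

0.7170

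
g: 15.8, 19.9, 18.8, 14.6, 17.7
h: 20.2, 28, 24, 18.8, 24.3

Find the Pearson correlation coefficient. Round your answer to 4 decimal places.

n = 5, Σg = 86.8, Σh = 115.3, Σg² = 1525.54, Σh² = 2711.97, Σgh = 2032.15
nΣgh − ΣgΣh = 10160.75 − 10008.04 = 152.71
nΣg² − (Σg)² = 7627.7 − 7534.24 = 93.46; nΣh² − (Σh)² = 13559.85 − 13294.09 = 265.76
r = 152.71 / √(93.46 × 265.76) = 152.71 / 157.6005 ≈ 0.9690

0.9690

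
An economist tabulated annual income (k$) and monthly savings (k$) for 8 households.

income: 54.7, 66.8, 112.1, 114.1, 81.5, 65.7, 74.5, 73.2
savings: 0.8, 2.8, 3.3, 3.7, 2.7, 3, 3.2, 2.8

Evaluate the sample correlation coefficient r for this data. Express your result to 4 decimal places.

0.7000

n = 8, Σx = 642.6, Σy = 22.3, Σx² = 54906.78, Σy² = 67.43, Σxy = 1883.41
nΣxy − ΣxΣy = 15067.28 − 14329.98 = 737.3
nΣx² − (Σx)² = 439254.24 − 412934.76 = 26319.48; nΣy² − (Σy)² = 539.44 − 497.29 = 42.15
r = 737.3 / √(26319.48 × 42.15) = 737.3 / 1053.2645 ≈ 0.7000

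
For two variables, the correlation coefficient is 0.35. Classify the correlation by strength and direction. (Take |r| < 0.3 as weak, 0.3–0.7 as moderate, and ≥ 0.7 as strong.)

moderate positive

r = 0.35 > 0 so the relationship is positive.
|r| = 0.35, which falls in the moderate range.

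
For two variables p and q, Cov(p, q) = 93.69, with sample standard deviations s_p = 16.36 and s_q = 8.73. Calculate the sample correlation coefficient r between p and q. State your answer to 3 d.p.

r = Cov(p,q) / (s_p · s_q) = 93.69 / (16.36 × 8.73)
  = 93.69 / 142.8228 ≈ 0.656

0.656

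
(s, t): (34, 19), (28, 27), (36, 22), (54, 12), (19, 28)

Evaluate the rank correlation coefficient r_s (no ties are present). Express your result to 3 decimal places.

Rank s: 3, 2, 4, 5, 1
Rank t: 2, 4, 3, 1, 5
d = rank(s) − rank(t): 1, -2, 1, 4, -4; Σd² = 38
ρ = 1 − 6Σd² / [n(n²−1)] = 1 − 6×38 / (5×24) = 1 − 228/120 ≈ -0.900

-0.900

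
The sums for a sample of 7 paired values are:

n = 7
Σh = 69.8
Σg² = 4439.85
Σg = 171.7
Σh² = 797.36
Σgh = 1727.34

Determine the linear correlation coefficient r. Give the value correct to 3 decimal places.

r = (nΣgh − ΣgΣh) / √[(nΣg² − (Σg)²)(nΣh² − (Σh)²)]
Numerator: 7×1727.34 − 171.7×69.8 = 106.72
Denominator: √[(31078.95 − 29480.89)(5581.52 − 4872.04)] = √[1598.06 × 709.48] = 1064.7965
r = 106.72 / 1064.7965 ≈ 0.100

0.100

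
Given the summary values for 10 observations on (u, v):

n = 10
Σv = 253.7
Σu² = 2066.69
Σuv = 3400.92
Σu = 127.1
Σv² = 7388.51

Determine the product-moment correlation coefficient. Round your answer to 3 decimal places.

0.269

r = (nΣuv − ΣuΣv) / √[(nΣu² − (Σu)²)(nΣv² − (Σv)²)]
Numerator: 10×3400.92 − 127.1×253.7 = 1763.93
Denominator: √[(20666.9 − 16154.41)(73885.1 − 64363.69)] = √[4512.49 × 9521.41] = 6554.7897
r = 1763.93 / 6554.7897 ≈ 0.269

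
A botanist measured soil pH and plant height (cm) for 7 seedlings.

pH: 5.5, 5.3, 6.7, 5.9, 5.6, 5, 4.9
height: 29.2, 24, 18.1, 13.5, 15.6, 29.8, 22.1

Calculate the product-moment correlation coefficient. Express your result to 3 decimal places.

n = 7, Σx = 38.9, Σy = 152.3, Σx² = 218.41, Σy² = 3558.31, Σxy = 833.37
nΣxy − ΣxΣy = 5833.59 − 5924.47 = -90.88
nΣx² − (Σx)² = 1528.87 − 1513.21 = 15.66; nΣy² − (Σy)² = 24908.17 − 23195.29 = 1712.88
r = -90.88 / √(15.66 × 1712.88) = -90.88 / 163.7794 ≈ -0.555

-0.555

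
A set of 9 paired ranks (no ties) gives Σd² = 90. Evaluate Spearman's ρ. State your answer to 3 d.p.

ρ = 1 − 6Σd² / [n(n²−1)] = 1 − 6×90 / (9×80)
  = 1 − 540/720 = 1 − 0.7500 ≈ 0.250

0.250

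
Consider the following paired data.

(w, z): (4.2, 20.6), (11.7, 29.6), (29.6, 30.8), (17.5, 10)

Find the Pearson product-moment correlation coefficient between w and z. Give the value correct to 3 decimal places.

0.278

n = 4, Σw = 63, Σz = 91, Σw² = 1336.94, Σz² = 2349.16, Σwz = 1519.52
nΣwz − ΣwΣz = 6078.08 − 5733 = 345.08
nΣw² − (Σw)² = 5347.76 − 3969 = 1378.76; nΣz² − (Σz)² = 9396.64 − 8281 = 1115.64
r = 345.08 / √(1378.76 × 1115.64) = 345.08 / 1240.2418 ≈ 0.278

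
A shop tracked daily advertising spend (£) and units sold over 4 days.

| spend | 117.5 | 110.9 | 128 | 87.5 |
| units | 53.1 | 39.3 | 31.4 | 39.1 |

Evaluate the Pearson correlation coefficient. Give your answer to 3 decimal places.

n = 4, Σx = 443.9, Σy = 162.9, Σx² = 50145.31, Σy² = 6878.87, Σxy = 18038.07
nΣxy − ΣxΣy = 72152.28 − 72311.31 = -159.03
nΣx² − (Σx)² = 200581.24 − 197047.21 = 3534.03; nΣy² − (Σy)² = 27515.48 − 26536.41 = 979.07
r = -159.03 / √(3534.03 × 979.07) = -159.03 / 1860.1244 ≈ -0.085

-0.085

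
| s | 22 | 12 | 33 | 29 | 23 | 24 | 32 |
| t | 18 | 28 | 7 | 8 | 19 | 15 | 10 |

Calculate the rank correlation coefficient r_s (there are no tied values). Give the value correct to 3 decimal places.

Rank s: 2, 1, 7, 5, 3, 4, 6
Rank t: 5, 7, 1, 2, 6, 4, 3
d = rank(s) − rank(t): -3, -6, 6, 3, -3, 0, 3; Σd² = 108
ρ = 1 − 6Σd² / [n(n²−1)] = 1 − 6×108 / (7×48) = 1 − 648/336 ≈ -0.929

-0.929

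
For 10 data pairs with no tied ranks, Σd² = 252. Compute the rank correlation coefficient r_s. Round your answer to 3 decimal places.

ρ = 1 − 6Σd² / [n(n²−1)] = 1 − 6×252 / (10×99)
  = 1 − 1512/990 = 1 − 1.5273 ≈ -0.527

-0.527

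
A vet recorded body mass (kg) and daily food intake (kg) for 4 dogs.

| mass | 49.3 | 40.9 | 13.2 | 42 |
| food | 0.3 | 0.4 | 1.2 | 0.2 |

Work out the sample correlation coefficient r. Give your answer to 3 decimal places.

-0.961

n = 4, Σx = 145.4, Σy = 2.1, Σx² = 6041.54, Σy² = 1.73, Σxy = 55.39
nΣxy − ΣxΣy = 221.56 − 305.34 = -83.78
nΣx² − (Σx)² = 24166.16 − 21141.16 = 3025; nΣy² − (Σy)² = 6.92 − 4.41 = 2.51
r = -83.78 / √(3025 × 2.51) = -83.78 / 87.1364 ≈ -0.961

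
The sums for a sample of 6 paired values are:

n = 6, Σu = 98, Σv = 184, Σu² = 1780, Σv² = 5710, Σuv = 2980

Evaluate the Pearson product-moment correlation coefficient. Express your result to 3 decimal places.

-0.231

r = (nΣuv − ΣuΣv) / √[(nΣu² − (Σu)²)(nΣv² − (Σv)²)]
Numerator: 6×2980 − 98×184 = -152
Denominator: √[(10680 − 9604)(34260 − 33856)] = √[1076 × 404] = 659.3209
r = -152 / 659.3209 ≈ -0.231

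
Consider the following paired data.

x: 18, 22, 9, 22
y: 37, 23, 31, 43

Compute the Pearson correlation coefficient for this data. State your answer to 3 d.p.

n = 4, Σx = 71, Σy = 134, Σx² = 1373, Σy² = 4708, Σxy = 2397
nΣxy − ΣxΣy = 9588 − 9514 = 74
nΣx² − (Σx)² = 5492 − 5041 = 451; nΣy² − (Σy)² = 18832 − 17956 = 876
r = 74 / √(451 × 876) = 74 / 628.5507 ≈ 0.118

0.118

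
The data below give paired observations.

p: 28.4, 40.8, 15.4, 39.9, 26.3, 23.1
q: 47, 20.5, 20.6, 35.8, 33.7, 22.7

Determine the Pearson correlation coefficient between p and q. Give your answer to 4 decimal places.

0.1939

n = 6, Σp = 173.9, Σq = 180.3, Σp² = 5525.67, Σq² = 5986.23, Σpq = 5327.54
nΣpq − ΣpΣq = 31965.24 − 31354.17 = 611.07
nΣp² − (Σp)² = 33154.02 − 30241.21 = 2912.81; nΣq² − (Σq)² = 35917.38 − 32508.09 = 3409.29
r = 611.07 / √(2912.81 × 3409.29) = 611.07 / 3151.2877 ≈ 0.1939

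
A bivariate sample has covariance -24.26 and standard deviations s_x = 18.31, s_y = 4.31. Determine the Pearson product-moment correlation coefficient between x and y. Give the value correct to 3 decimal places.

-0.307

r = Cov(x,y) / (s_x · s_y) = -24.26 / (18.31 × 4.31)
  = -24.26 / 78.9161 ≈ -0.307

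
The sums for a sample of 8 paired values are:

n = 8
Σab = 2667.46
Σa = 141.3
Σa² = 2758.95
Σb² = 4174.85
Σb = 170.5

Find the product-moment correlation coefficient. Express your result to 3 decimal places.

-0.911

r = (nΣab − ΣaΣb) / √[(nΣa² − (Σa)²)(nΣb² − (Σb)²)]
Numerator: 8×2667.46 − 141.3×170.5 = -2751.97
Denominator: √[(22071.6 − 19965.69)(33398.8 − 29070.25)] = √[2105.91 × 4328.55] = 3019.1947
r = -2751.97 / 3019.1947 ≈ -0.911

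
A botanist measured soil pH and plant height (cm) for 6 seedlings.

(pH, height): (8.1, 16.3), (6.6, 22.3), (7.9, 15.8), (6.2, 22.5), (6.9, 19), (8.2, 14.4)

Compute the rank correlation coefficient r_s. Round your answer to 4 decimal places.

Rank pH: 5, 2, 4, 1, 3, 6
Rank height: 3, 5, 2, 6, 4, 1
d = rank(pH) − rank(height): 2, -3, 2, -5, -1, 5; Σd² = 68
ρ = 1 − 6Σd² / [n(n²−1)] = 1 − 6×68 / (6×35) = 1 − 408/210 ≈ -0.9429

-0.9429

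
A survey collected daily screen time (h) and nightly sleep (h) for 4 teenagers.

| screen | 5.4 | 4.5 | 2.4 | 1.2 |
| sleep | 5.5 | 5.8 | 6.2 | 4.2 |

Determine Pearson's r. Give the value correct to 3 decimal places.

n = 4, Σx = 13.5, Σy = 21.7, Σx² = 56.61, Σy² = 119.97, Σxy = 75.72
nΣxy − ΣxΣy = 302.88 − 292.95 = 9.93
nΣx² − (Σx)² = 226.44 − 182.25 = 44.19; nΣy² − (Σy)² = 479.88 − 470.89 = 8.99
r = 9.93 / √(44.19 × 8.99) = 9.93 / 19.9316 ≈ 0.498

0.498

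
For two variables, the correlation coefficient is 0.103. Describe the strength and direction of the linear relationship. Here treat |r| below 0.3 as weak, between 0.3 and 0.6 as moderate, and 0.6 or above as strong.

weak positive

r = 0.103 > 0 so the relationship is positive.
|r| = 0.103, which falls in the weak range.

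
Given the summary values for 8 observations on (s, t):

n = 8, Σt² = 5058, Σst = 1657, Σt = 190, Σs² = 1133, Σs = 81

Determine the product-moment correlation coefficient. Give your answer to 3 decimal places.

r = (nΣst − ΣsΣt) / √[(nΣs² − (Σs)²)(nΣt² − (Σt)²)]
Numerator: 8×1657 − 81×190 = -2134
Denominator: √[(9064 − 6561)(40464 − 36100)] = √[2503 × 4364] = 3305.0101
r = -2134 / 3305.0101 ≈ -0.646

-0.646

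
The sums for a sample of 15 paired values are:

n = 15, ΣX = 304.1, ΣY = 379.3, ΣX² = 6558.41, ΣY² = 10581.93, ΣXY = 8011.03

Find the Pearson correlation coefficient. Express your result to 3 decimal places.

r = (nΣXY − ΣXΣY) / √[(nΣX² − (ΣX)²)(nΣY² − (ΣY)²)]
Numerator: 15×8011.03 − 304.1×379.3 = 4820.32
Denominator: √[(98376.15 − 92476.81)(158728.95 − 143868.49)] = √[5899.34 × 14860.46] = 9363.0607
r = 4820.32 / 9363.0607 ≈ 0.515

0.515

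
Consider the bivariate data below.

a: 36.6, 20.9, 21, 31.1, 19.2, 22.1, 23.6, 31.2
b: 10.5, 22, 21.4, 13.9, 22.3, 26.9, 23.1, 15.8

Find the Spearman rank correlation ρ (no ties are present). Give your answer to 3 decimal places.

-0.619

Rank a: 8, 2, 3, 6, 1, 4, 5, 7
Rank b: 1, 5, 4, 2, 6, 8, 7, 3
d = rank(a) − rank(b): 7, -3, -1, 4, -5, -4, -2, 4; Σd² = 136
ρ = 1 − 6Σd² / [n(n²−1)] = 1 − 6×136 / (8×63) = 1 − 816/504 ≈ -0.619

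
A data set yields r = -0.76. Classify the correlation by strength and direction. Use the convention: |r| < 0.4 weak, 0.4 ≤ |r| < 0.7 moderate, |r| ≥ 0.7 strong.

r = -0.76 < 0 so the relationship is negative.
|r| = 0.76, which falls in the strong range.

strong negative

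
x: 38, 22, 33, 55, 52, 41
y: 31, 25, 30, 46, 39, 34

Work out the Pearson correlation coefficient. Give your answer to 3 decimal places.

0.962

n = 6, Σx = 241, Σy = 205, Σx² = 10427, Σy² = 7279, Σxy = 8670
nΣxy − ΣxΣy = 52020 − 49405 = 2615
nΣx² − (Σx)² = 62562 − 58081 = 4481; nΣy² − (Σy)² = 43674 − 42025 = 1649
r = 2615 / √(4481 × 1649) = 2615 / 2718.3026 ≈ 0.962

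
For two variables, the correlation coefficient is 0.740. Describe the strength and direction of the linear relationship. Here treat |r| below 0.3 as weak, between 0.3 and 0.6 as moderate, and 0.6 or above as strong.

strong positive

r = 0.740 > 0 so the relationship is positive.
|r| = 0.740, which falls in the strong range.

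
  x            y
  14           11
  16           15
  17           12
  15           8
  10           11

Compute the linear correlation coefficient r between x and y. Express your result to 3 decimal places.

0.265

n = 5, Σx = 72, Σy = 57, Σx² = 1066, Σy² = 675, Σxy = 828
nΣxy − ΣxΣy = 4140 − 4104 = 36
nΣx² − (Σx)² = 5330 − 5184 = 146; nΣy² − (Σy)² = 3375 − 3249 = 126
r = 36 / √(146 × 126) = 36 / 135.6319 ≈ 0.265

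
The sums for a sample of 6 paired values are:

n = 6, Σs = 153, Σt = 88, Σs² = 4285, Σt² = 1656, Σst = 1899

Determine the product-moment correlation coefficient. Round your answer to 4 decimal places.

r = (nΣst − ΣsΣt) / √[(nΣs² − (Σs)²)(nΣt² − (Σt)²)]
Numerator: 6×1899 − 153×88 = -2070
Denominator: √[(25710 − 23409)(9936 − 7744)] = √[2301 × 2192] = 2245.8388
r = -2070 / 2245.8388 ≈ -0.9217

-0.9217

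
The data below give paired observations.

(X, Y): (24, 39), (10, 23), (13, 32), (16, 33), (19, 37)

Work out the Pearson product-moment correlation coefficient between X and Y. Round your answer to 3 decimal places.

n = 5, ΣX = 82, ΣY = 164, ΣX² = 1462, ΣY² = 5532, ΣXY = 2813
nΣXY − ΣXΣY = 14065 − 13448 = 617
nΣX² − (ΣX)² = 7310 − 6724 = 586; nΣY² − (ΣY)² = 27660 − 26896 = 764
r = 617 / √(586 × 764) = 617 / 669.1069 ≈ 0.922

0.922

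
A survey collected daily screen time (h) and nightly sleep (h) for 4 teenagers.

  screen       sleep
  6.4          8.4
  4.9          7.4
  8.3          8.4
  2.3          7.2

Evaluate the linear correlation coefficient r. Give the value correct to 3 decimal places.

n = 4, Σx = 21.9, Σy = 31.4, Σx² = 139.15, Σy² = 247.72, Σxy = 176.3
nΣxy − ΣxΣy = 705.2 − 687.66 = 17.54
nΣx² − (Σx)² = 556.6 − 479.61 = 76.99; nΣy² − (Σy)² = 990.88 − 985.96 = 4.92
r = 17.54 / √(76.99 × 4.92) = 17.54 / 19.4625 ≈ 0.901

0.901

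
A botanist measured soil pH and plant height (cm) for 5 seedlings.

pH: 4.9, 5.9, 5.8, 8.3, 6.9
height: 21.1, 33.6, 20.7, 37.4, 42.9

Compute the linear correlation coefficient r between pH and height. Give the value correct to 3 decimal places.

n = 5, Σx = 31.8, Σy = 155.7, Σx² = 208.96, Σy² = 5241.83, Σxy = 1028.12
nΣxy − ΣxΣy = 5140.6 − 4951.26 = 189.34
nΣx² − (Σx)² = 1044.8 − 1011.24 = 33.56; nΣy² − (Σy)² = 26209.15 − 24242.49 = 1966.66
r = 189.34 / √(33.56 × 1966.66) = 189.34 / 256.9068 ≈ 0.737

0.737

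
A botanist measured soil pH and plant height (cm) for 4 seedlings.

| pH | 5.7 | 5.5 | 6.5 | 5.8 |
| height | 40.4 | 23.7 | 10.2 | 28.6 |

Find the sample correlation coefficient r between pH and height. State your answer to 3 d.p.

n = 4, Σx = 23.5, Σy = 102.9, Σx² = 138.63, Σy² = 3115.85, Σxy = 592.81
nΣxy − ΣxΣy = 2371.24 − 2418.15 = -46.91
nΣx² − (Σx)² = 554.52 − 552.25 = 2.27; nΣy² − (Σy)² = 12463.4 − 10588.41 = 1874.99
r = -46.91 / √(2.27 × 1874.99) = -46.91 / 65.2398 ≈ -0.719

-0.719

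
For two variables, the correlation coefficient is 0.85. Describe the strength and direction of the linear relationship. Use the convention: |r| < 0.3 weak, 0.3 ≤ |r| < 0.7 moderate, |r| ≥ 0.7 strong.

strong positive

r = 0.85 > 0 so the relationship is positive.
|r| = 0.85, which falls in the strong range.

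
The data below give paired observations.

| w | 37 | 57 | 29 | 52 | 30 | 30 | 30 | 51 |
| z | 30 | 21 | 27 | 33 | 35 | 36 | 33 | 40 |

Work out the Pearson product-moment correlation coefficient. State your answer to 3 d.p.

-0.219

n = 8, Σw = 316, Σz = 255, Σw² = 13464, Σz² = 8369, Σwz = 9966
nΣwz − ΣwΣz = 79728 − 80580 = -852
nΣw² − (Σw)² = 107712 − 99856 = 7856; nΣz² − (Σz)² = 66952 − 65025 = 1927
r = -852 / √(7856 × 1927) = -852 / 3890.8241 ≈ -0.219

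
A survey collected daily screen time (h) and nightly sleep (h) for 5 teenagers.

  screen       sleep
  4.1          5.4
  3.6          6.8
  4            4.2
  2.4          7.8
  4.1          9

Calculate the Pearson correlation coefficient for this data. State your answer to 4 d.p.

-0.3290

n = 5, Σx = 18.2, Σy = 33.2, Σx² = 68.34, Σy² = 234.88, Σxy = 119.04
nΣxy − ΣxΣy = 595.2 − 604.24 = -9.04
nΣx² − (Σx)² = 341.7 − 331.24 = 10.46; nΣy² − (Σy)² = 1174.4 − 1102.24 = 72.16
r = -9.04 / √(10.46 × 72.16) = -9.04 / 27.4735 ≈ -0.3290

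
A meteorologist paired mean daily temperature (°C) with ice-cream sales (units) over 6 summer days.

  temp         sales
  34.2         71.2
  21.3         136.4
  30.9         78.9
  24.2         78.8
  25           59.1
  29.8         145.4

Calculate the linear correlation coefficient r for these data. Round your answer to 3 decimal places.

-0.240

n = 6, Σx = 165.4, Σy = 569.8, Σx² = 4676.82, Σy² = 60743.02, Σxy = 15495.75
nΣxy − ΣxΣy = 92974.5 − 94244.92 = -1270.42
nΣx² − (Σx)² = 28060.92 − 27357.16 = 703.76; nΣy² − (Σy)² = 364458.12 − 324672.04 = 39786.08
r = -1270.42 / √(703.76 × 39786.08) = -1270.42 / 5291.4886 ≈ -0.240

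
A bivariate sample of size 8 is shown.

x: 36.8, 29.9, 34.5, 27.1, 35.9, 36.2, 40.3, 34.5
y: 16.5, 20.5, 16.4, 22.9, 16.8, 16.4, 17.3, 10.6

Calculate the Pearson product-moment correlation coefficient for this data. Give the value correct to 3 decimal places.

-0.585

n = 8, Σx = 275.2, Σy = 137.4, Σx² = 9586.5, Σy² = 2448.72, Σxy = 4666.23
nΣxy − ΣxΣy = 37329.84 − 37812.48 = -482.64
nΣx² − (Σx)² = 76692 − 75735.04 = 956.96; nΣy² − (Σy)² = 19589.76 − 18878.76 = 711
r = -482.64 / √(956.96 × 711) = -482.64 / 824.8628 ≈ -0.585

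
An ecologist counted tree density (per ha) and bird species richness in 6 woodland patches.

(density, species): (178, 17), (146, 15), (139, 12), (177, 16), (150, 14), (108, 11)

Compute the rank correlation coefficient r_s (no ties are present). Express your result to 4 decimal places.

Rank density: 6, 3, 2, 5, 4, 1
Rank species: 6, 4, 2, 5, 3, 1
d = rank(density) − rank(species): 0, -1, 0, 0, 1, 0; Σd² = 2
ρ = 1 − 6Σd² / [n(n²−1)] = 1 − 6×2 / (6×35) = 1 − 12/210 ≈ 0.9429

0.9429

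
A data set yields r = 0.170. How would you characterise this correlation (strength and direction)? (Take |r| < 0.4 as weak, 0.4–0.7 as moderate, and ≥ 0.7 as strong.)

r = 0.170 > 0 so the relationship is positive.
|r| = 0.170, which falls in the weak range.

weak positive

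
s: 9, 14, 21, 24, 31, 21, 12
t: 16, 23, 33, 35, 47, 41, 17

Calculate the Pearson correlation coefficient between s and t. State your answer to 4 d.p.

0.9541

n = 7, Σs = 132, Σt = 212, Σs² = 2840, Σt² = 7278, Σst = 4521
nΣst − ΣsΣt = 31647 − 27984 = 3663
nΣs² − (Σs)² = 19880 − 17424 = 2456; nΣt² − (Σt)² = 50946 − 44944 = 6002
r = 3663 / √(2456 × 6002) = 3663 / 3839.3895 ≈ 0.9541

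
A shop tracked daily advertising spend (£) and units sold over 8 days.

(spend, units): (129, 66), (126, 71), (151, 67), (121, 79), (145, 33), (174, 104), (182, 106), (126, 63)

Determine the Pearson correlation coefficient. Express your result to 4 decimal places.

n = 8, Σx = 1154, Σy = 589, Σx² = 170260, Σy² = 47237, Σxy = 87247
nΣxy − ΣxΣy = 697976 − 679706 = 18270
nΣx² − (Σx)² = 1362080 − 1331716 = 30364; nΣy² − (Σy)² = 377896 − 346921 = 30975
r = 18270 / √(30364 × 30975) = 18270 / 30667.9784 ≈ 0.5957

0.5957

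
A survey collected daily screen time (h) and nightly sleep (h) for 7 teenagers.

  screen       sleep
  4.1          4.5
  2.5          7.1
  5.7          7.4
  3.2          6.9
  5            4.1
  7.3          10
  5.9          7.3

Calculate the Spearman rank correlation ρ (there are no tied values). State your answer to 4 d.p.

0.6071

Rank screen: 3, 1, 5, 2, 4, 7, 6
Rank sleep: 2, 4, 6, 3, 1, 7, 5
d = rank(screen) − rank(sleep): 1, -3, -1, -1, 3, 0, 1; Σd² = 22
ρ = 1 − 6Σd² / [n(n²−1)] = 1 − 6×22 / (7×48) = 1 − 132/336 ≈ 0.6071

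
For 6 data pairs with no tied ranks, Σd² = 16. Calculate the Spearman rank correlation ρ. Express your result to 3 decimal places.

0.543

ρ = 1 − 6Σd² / [n(n²−1)] = 1 − 6×16 / (6×35)
  = 1 − 96/210 = 1 − 0.4571 ≈ 0.543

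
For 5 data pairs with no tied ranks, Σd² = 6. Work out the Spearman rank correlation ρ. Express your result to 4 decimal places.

0.7000

ρ = 1 − 6Σd² / [n(n²−1)] = 1 − 6×6 / (5×24)
  = 1 − 36/120 = 1 − 0.30000 ≈ 0.7000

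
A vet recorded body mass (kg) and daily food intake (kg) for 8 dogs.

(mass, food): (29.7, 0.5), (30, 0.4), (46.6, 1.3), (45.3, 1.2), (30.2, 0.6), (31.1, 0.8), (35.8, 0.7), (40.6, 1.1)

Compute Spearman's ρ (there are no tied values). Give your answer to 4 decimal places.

Rank mass: 1, 2, 8, 7, 3, 4, 5, 6
Rank food: 2, 1, 8, 7, 3, 5, 4, 6
d = rank(mass) − rank(food): -1, 1, 0, 0, 0, -1, 1, 0; Σd² = 4
ρ = 1 − 6Σd² / [n(n²−1)] = 1 − 6×4 / (8×63) = 1 − 24/504 ≈ 0.9524

0.9524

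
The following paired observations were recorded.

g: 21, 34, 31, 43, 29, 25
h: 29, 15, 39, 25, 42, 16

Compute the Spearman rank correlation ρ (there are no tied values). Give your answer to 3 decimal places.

Rank g: 1, 5, 4, 6, 3, 2
Rank h: 4, 1, 5, 3, 6, 2
d = rank(g) − rank(h): -3, 4, -1, 3, -3, 0; Σd² = 44
ρ = 1 − 6Σd² / [n(n²−1)] = 1 − 6×44 / (6×35) = 1 − 264/210 ≈ -0.257

-0.257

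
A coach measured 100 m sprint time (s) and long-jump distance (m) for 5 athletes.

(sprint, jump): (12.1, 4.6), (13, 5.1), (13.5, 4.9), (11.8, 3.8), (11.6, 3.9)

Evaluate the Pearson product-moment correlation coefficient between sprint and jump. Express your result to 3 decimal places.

0.874

n = 5, Σx = 62, Σy = 22.3, Σx² = 771.46, Σy² = 100.83, Σxy = 278.19
nΣxy − ΣxΣy = 1390.95 − 1382.6 = 8.35
nΣx² − (Σx)² = 3857.3 − 3844 = 13.3; nΣy² − (Σy)² = 504.15 − 497.29 = 6.86
r = 8.35 / √(13.3 × 6.86) = 8.35 / 9.5519 ≈ 0.874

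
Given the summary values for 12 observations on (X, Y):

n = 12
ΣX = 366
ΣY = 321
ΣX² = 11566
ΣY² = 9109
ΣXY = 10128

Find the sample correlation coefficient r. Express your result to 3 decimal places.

0.736

r = (nΣXY − ΣXΣY) / √[(nΣX² − (ΣX)²)(nΣY² − (ΣY)²)]
Numerator: 12×10128 − 366×321 = 4050
Denominator: √[(138792 − 133956)(109308 − 103041)] = √[4836 × 6267] = 5505.1986
r = 4050 / 5505.1986 ≈ 0.736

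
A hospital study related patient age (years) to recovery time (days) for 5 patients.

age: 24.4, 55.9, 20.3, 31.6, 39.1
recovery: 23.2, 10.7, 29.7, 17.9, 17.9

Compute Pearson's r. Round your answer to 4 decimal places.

-0.9384

n = 5, Σx = 171.3, Σy = 99.4, Σx² = 6659.63, Σy² = 2175.64, Σxy = 3032.65
nΣxy − ΣxΣy = 15163.25 − 17027.22 = -1863.97
nΣx² − (Σx)² = 33298.15 − 29343.69 = 3954.46; nΣy² − (Σy)² = 10878.2 − 9880.36 = 997.84
r = -1863.97 / √(3954.46 × 997.84) = -1863.97 / 1986.4336 ≈ -0.9384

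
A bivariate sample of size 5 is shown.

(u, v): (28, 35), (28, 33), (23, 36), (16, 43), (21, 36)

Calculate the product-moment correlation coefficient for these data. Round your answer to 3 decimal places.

n = 5, Σu = 116, Σv = 183, Σu² = 2794, Σv² = 6755, Σuv = 4176
nΣuv − ΣuΣv = 20880 − 21228 = -348
nΣu² − (Σu)² = 13970 − 13456 = 514; nΣv² − (Σv)² = 33775 − 33489 = 286
r = -348 / √(514 × 286) = -348 / 383.4110 ≈ -0.908

-0.908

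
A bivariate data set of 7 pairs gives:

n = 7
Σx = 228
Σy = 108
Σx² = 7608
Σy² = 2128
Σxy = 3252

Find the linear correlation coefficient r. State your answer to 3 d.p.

-0.917

r = (nΣxy − ΣxΣy) / √[(nΣx² − (Σx)²)(nΣy² − (Σy)²)]
Numerator: 7×3252 − 228×108 = -1860
Denominator: √[(53256 − 51984)(14896 − 11664)] = √[1272 × 3232] = 2027.5858
r = -1860 / 2027.5858 ≈ -0.917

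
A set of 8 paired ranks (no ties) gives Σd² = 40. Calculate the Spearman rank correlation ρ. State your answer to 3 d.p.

0.524

ρ = 1 − 6Σd² / [n(n²−1)] = 1 − 6×40 / (8×63)
  = 1 − 240/504 = 1 − 0.4762 ≈ 0.524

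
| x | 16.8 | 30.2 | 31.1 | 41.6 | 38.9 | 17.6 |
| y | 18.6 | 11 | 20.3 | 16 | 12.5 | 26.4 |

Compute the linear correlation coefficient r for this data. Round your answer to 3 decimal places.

n = 6, Σx = 176.2, Σy = 104.8, Σx² = 5715.02, Σy² = 1988.26, Σxy = 2892.5
nΣxy − ΣxΣy = 17355 − 18465.76 = -1110.76
nΣx² − (Σx)² = 34290.12 − 31046.44 = 3243.68; nΣy² − (Σy)² = 11929.56 − 10983.04 = 946.52
r = -1110.76 / √(3243.68 × 946.52) = -1110.76 / 1752.2009 ≈ -0.634

-0.634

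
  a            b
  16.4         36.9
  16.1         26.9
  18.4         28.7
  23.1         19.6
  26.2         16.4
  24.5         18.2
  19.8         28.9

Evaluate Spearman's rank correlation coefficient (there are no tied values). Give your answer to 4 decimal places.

-0.7500

Rank a: 2, 1, 3, 5, 7, 6, 4
Rank b: 7, 4, 5, 3, 1, 2, 6
d = rank(a) − rank(b): -5, -3, -2, 2, 6, 4, -2; Σd² = 98
ρ = 1 − 6Σd² / [n(n²−1)] = 1 − 6×98 / (7×48) = 1 − 588/336 ≈ -0.7500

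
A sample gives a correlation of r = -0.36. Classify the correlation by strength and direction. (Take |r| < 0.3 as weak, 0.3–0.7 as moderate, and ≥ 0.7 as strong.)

moderate negative

r = -0.36 < 0 so the relationship is negative.
|r| = 0.36, which falls in the moderate range.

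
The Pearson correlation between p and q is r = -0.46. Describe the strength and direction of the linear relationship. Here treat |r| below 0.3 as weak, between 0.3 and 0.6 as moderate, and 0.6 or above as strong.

moderate negative

r = -0.46 < 0 so the relationship is negative.
|r| = 0.46, which falls in the moderate range.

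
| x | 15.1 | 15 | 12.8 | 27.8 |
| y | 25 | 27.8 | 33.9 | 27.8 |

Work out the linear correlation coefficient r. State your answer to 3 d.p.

-0.293

n = 4, Σx = 70.7, Σy = 114.5, Σx² = 1389.69, Σy² = 3319.89, Σxy = 2001.26
nΣxy − ΣxΣy = 8005.04 − 8095.15 = -90.11
nΣx² − (Σx)² = 5558.76 − 4998.49 = 560.27; nΣy² − (Σy)² = 13279.56 − 13110.25 = 169.31
r = -90.11 / √(560.27 × 169.31) = -90.11 / 307.9924 ≈ -0.293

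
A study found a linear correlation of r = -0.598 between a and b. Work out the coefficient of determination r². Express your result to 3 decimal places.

0.358

r² = (-0.598)² = 0.358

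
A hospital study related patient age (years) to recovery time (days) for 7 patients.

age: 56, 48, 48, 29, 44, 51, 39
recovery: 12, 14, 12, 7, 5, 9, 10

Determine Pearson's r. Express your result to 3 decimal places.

0.524

n = 7, Σx = 315, Σy = 69, Σx² = 14643, Σy² = 739, Σxy = 3192
nΣxy − ΣxΣy = 22344 − 21735 = 609
nΣx² − (Σx)² = 102501 − 99225 = 3276; nΣy² − (Σy)² = 5173 − 4761 = 412
r = 609 / √(3276 × 412) = 609 / 1161.7711 ≈ 0.524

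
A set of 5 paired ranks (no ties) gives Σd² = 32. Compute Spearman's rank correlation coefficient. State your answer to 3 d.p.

-0.600

ρ = 1 − 6Σd² / [n(n²−1)] = 1 − 6×32 / (5×24)
  = 1 − 192/120 = 1 − 1.6000 ≈ -0.600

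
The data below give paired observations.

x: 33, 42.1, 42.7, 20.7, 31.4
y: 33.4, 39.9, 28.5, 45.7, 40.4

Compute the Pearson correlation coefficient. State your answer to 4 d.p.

-0.7090

n = 5, Σx = 169.9, Σy = 187.9, Σx² = 6099.15, Σy² = 7240.47, Σxy = 6213.49
nΣxy − ΣxΣy = 31067.45 − 31924.21 = -856.76
nΣx² − (Σx)² = 30495.75 − 28866.01 = 1629.74; nΣy² − (Σy)² = 36202.35 − 35306.41 = 895.94
r = -856.76 / √(1629.74 × 895.94) = -856.76 / 1208.3664 ≈ -0.7090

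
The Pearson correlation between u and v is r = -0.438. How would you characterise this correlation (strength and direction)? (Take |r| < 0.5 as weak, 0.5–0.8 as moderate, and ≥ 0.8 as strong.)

weak negative

r = -0.438 < 0 so the relationship is negative.
|r| = 0.438, which falls in the weak range.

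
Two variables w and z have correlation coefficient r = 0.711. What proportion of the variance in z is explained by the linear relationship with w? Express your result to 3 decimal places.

0.506

r² = (0.711)² = 0.506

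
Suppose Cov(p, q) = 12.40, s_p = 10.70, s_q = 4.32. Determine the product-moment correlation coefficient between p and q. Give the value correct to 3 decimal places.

r = Cov(p,q) / (s_p · s_q) = 12.40 / (10.70 × 4.32)
  = 12.40 / 46.2240 ≈ 0.268

0.268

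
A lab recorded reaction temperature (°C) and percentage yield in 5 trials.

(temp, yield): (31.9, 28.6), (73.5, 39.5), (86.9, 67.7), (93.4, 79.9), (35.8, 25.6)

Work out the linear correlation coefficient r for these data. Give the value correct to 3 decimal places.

0.918

n = 5, Σx = 321.5, Σy = 241.3, Σx² = 23976.67, Σy² = 14000.87, Σxy = 18077.86
nΣxy − ΣxΣy = 90389.3 − 77577.95 = 12811.35
nΣx² − (Σx)² = 119883.35 − 103362.25 = 16521.1; nΣy² − (Σy)² = 70004.35 − 58225.69 = 11778.66
r = 12811.35 / √(16521.1 × 11778.66) = 12811.35 / 13949.7821 ≈ 0.918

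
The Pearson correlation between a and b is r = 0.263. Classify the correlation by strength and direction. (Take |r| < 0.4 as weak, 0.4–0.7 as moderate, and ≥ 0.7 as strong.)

r = 0.263 > 0 so the relationship is positive.
|r| = 0.263, which falls in the weak range.

weak positive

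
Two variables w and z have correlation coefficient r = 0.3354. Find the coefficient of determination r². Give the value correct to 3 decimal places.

0.112

r² = (0.3354)² = 0.112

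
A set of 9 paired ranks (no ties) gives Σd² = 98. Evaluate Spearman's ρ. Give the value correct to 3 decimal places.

0.183

ρ = 1 − 6Σd² / [n(n²−1)] = 1 − 6×98 / (9×80)
  = 1 − 588/720 = 1 − 0.8167 ≈ 0.183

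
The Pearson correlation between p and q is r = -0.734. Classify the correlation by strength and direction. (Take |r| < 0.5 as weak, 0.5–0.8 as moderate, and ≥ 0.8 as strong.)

moderate negative

r = -0.734 < 0 so the relationship is negative.
|r| = 0.734, which falls in the moderate range.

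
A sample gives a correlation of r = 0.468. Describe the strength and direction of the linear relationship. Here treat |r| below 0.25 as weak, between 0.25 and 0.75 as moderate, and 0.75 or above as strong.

moderate positive

r = 0.468 > 0 so the relationship is positive.
|r| = 0.468, which falls in the moderate range.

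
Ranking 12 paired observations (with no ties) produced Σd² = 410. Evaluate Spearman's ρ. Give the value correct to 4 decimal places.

ρ = 1 − 6Σd² / [n(n²−1)] = 1 − 6×410 / (12×143)
  = 1 − 2460/1716 = 1 − 1.43357 ≈ -0.4336

-0.4336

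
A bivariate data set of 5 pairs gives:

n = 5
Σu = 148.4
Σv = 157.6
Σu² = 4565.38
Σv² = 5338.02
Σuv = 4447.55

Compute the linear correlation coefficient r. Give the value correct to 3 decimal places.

-0.942

r = (nΣuv − ΣuΣv) / √[(nΣu² − (Σu)²)(nΣv² − (Σv)²)]
Numerator: 5×4447.55 − 148.4×157.6 = -1150.09
Denominator: √[(22826.9 − 22022.56)(26690.1 − 24837.76)] = √[804.34 × 1852.34] = 1220.6192
r = -1150.09 / 1220.6192 ≈ -0.942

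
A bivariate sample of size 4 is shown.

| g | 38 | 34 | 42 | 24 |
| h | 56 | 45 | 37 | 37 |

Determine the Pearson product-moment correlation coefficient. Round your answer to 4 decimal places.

n = 4, Σg = 138, Σh = 175, Σg² = 4940, Σh² = 7899, Σgh = 6100
nΣgh − ΣgΣh = 24400 − 24150 = 250
nΣg² − (Σg)² = 19760 − 19044 = 716; nΣh² − (Σh)² = 31596 − 30625 = 971
r = 250 / √(716 × 971) = 250 / 833.8081 ≈ 0.2998

0.2998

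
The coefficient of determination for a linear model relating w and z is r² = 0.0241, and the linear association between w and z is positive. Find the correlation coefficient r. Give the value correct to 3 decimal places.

0.155

|r| = √0.0241 = 0.155
The association is positive, so r = 0.155.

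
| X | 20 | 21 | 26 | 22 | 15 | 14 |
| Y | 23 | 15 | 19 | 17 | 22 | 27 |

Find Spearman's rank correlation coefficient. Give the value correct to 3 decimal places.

-0.714

Rank X: 3, 4, 6, 5, 2, 1
Rank Y: 5, 1, 3, 2, 4, 6
d = rank(X) − rank(Y): -2, 3, 3, 3, -2, -5; Σd² = 60
ρ = 1 − 6Σd² / [n(n²−1)] = 1 − 6×60 / (6×35) = 1 − 360/210 ≈ -0.714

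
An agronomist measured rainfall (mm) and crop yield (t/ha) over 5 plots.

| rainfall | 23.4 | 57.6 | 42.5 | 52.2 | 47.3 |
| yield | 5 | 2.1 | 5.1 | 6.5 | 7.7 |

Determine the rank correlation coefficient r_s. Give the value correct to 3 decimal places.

Rank rainfall: 1, 5, 2, 4, 3
Rank yield: 2, 1, 3, 4, 5
d = rank(rainfall) − rank(yield): -1, 4, -1, 0, -2; Σd² = 22
ρ = 1 − 6Σd² / [n(n²−1)] = 1 − 6×22 / (5×24) = 1 − 132/120 ≈ -0.100

-0.100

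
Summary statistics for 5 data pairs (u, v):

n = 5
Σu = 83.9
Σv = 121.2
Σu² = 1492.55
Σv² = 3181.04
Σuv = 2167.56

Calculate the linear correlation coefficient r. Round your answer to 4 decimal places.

0.9325

r = (nΣuv − ΣuΣv) / √[(nΣu² − (Σu)²)(nΣv² − (Σv)²)]
Numerator: 5×2167.56 − 83.9×121.2 = 669.12
Denominator: √[(7462.75 − 7039.21)(15905.2 − 14689.44)] = √[423.54 × 1215.76] = 717.5813
r = 669.12 / 717.5813 ≈ 0.9325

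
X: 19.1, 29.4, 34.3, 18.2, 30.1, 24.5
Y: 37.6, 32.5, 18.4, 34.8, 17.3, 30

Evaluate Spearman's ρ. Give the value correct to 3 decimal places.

-0.829

Rank X: 2, 4, 6, 1, 5, 3
Rank Y: 6, 4, 2, 5, 1, 3
d = rank(X) − rank(Y): -4, 0, 4, -4, 4, 0; Σd² = 64
ρ = 1 − 6Σd² / [n(n²−1)] = 1 − 6×64 / (6×35) = 1 − 384/210 ≈ -0.829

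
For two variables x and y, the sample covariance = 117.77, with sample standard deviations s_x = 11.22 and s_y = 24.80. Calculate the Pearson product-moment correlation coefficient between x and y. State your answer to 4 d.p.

r = Cov(x,y) / (s_x · s_y) = 117.77 / (11.22 × 24.80)
  = 117.77 / 278.2560 ≈ 0.4232

0.4232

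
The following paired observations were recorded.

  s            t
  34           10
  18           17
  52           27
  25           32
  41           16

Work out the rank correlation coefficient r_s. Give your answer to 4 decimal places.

Rank s: 3, 1, 5, 2, 4
Rank t: 1, 3, 4, 5, 2
d = rank(s) − rank(t): 2, -2, 1, -3, 2; Σd² = 22
ρ = 1 − 6Σd² / [n(n²−1)] = 1 − 6×22 / (5×24) = 1 − 132/120 ≈ -0.1000

-0.1000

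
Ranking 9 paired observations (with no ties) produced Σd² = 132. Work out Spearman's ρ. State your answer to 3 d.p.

-0.100

ρ = 1 − 6Σd² / [n(n²−1)] = 1 − 6×132 / (9×80)
  = 1 − 792/720 = 1 − 1.1000 ≈ -0.100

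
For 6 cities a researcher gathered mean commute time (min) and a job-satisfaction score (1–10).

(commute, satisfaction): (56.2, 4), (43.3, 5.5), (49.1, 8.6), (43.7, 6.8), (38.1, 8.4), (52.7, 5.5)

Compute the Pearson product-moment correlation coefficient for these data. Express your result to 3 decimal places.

-0.634

n = 6, Σx = 283.1, Σy = 38.8, Σx² = 13582.73, Σy² = 267.26, Σxy = 1792.26
nΣxy − ΣxΣy = 10753.56 − 10984.28 = -230.72
nΣx² − (Σx)² = 81496.38 − 80145.61 = 1350.77; nΣy² − (Σy)² = 1603.56 − 1505.44 = 98.12
r = -230.72 / √(1350.77 × 98.12) = -230.72 / 364.0571 ≈ -0.634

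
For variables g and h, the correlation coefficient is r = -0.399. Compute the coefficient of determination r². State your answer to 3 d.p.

0.159

r² = (-0.399)² = 0.159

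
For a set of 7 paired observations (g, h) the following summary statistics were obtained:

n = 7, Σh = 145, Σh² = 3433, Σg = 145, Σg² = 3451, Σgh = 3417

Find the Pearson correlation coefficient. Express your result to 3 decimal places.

r = (nΣgh − ΣgΣh) / √[(nΣg² − (Σg)²)(nΣh² − (Σh)²)]
Numerator: 7×3417 − 145×145 = 2894
Denominator: √[(24157 − 21025)(24031 − 21025)] = √[3132 × 3006] = 3068.3533
r = 2894 / 3068.3533 ≈ 0.943

0.943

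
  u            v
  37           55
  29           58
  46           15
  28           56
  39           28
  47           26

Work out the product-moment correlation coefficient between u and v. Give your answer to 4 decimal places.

n = 6, Σu = 226, Σv = 238, Σu² = 8840, Σv² = 11210, Σuv = 8289
nΣuv − ΣuΣv = 49734 − 53788 = -4054
nΣu² − (Σu)² = 53040 − 51076 = 1964; nΣv² − (Σv)² = 67260 − 56644 = 10616
r = -4054 / √(1964 × 10616) = -4054 / 4566.1608 ≈ -0.8878

-0.8878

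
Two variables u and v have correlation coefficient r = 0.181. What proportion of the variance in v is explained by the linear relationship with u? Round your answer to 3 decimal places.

r² = (0.181)² = 0.033

0.033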